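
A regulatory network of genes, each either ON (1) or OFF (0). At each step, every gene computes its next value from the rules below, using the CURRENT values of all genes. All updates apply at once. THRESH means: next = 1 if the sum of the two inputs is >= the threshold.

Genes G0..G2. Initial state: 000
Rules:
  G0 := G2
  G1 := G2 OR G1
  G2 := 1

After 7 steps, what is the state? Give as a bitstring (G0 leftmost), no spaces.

Step 1: G0=G2=0 G1=G2|G1=0|0=0 G2=1(const) -> 001
Step 2: G0=G2=1 G1=G2|G1=1|0=1 G2=1(const) -> 111
Step 3: G0=G2=1 G1=G2|G1=1|1=1 G2=1(const) -> 111
Step 4: G0=G2=1 G1=G2|G1=1|1=1 G2=1(const) -> 111
Step 5: G0=G2=1 G1=G2|G1=1|1=1 G2=1(const) -> 111
Step 6: G0=G2=1 G1=G2|G1=1|1=1 G2=1(const) -> 111
Step 7: G0=G2=1 G1=G2|G1=1|1=1 G2=1(const) -> 111

111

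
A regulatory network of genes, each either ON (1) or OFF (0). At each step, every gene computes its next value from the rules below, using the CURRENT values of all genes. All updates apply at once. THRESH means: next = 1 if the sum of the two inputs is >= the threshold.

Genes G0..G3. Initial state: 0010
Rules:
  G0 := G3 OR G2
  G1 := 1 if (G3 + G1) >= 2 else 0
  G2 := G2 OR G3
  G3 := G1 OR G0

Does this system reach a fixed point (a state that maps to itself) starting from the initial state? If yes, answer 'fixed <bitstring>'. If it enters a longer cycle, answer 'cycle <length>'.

Answer: fixed 1011

Derivation:
Step 0: 0010
Step 1: G0=G3|G2=0|1=1 G1=(0+0>=2)=0 G2=G2|G3=1|0=1 G3=G1|G0=0|0=0 -> 1010
Step 2: G0=G3|G2=0|1=1 G1=(0+0>=2)=0 G2=G2|G3=1|0=1 G3=G1|G0=0|1=1 -> 1011
Step 3: G0=G3|G2=1|1=1 G1=(1+0>=2)=0 G2=G2|G3=1|1=1 G3=G1|G0=0|1=1 -> 1011
Fixed point reached at step 2: 1011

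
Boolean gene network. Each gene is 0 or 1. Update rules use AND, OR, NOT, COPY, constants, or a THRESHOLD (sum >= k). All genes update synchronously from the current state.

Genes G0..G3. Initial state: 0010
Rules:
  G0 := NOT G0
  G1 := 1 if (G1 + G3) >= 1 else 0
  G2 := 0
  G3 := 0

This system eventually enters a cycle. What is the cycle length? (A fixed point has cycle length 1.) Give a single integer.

Answer: 2

Derivation:
Step 0: 0010
Step 1: G0=NOT G0=NOT 0=1 G1=(0+0>=1)=0 G2=0(const) G3=0(const) -> 1000
Step 2: G0=NOT G0=NOT 1=0 G1=(0+0>=1)=0 G2=0(const) G3=0(const) -> 0000
Step 3: G0=NOT G0=NOT 0=1 G1=(0+0>=1)=0 G2=0(const) G3=0(const) -> 1000
State from step 3 equals state from step 1 -> cycle length 2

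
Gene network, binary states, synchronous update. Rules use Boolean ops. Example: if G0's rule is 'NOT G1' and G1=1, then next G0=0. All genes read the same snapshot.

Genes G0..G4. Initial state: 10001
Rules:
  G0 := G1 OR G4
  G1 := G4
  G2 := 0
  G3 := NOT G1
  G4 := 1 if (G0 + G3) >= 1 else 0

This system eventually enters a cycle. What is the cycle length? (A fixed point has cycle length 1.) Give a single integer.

Step 0: 10001
Step 1: G0=G1|G4=0|1=1 G1=G4=1 G2=0(const) G3=NOT G1=NOT 0=1 G4=(1+0>=1)=1 -> 11011
Step 2: G0=G1|G4=1|1=1 G1=G4=1 G2=0(const) G3=NOT G1=NOT 1=0 G4=(1+1>=1)=1 -> 11001
Step 3: G0=G1|G4=1|1=1 G1=G4=1 G2=0(const) G3=NOT G1=NOT 1=0 G4=(1+0>=1)=1 -> 11001
State from step 3 equals state from step 2 -> cycle length 1

Answer: 1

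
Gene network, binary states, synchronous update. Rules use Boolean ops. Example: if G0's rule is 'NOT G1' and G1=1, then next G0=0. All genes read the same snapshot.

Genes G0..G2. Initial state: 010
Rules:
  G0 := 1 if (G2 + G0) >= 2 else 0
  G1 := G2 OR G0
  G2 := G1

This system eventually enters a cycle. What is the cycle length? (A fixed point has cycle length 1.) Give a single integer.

Answer: 2

Derivation:
Step 0: 010
Step 1: G0=(0+0>=2)=0 G1=G2|G0=0|0=0 G2=G1=1 -> 001
Step 2: G0=(1+0>=2)=0 G1=G2|G0=1|0=1 G2=G1=0 -> 010
State from step 2 equals state from step 0 -> cycle length 2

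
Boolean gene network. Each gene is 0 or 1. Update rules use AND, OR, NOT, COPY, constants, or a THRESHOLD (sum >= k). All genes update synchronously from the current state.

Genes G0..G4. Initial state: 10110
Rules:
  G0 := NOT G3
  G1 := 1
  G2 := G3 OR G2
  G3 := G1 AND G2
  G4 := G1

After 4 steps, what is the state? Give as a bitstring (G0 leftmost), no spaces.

Step 1: G0=NOT G3=NOT 1=0 G1=1(const) G2=G3|G2=1|1=1 G3=G1&G2=0&1=0 G4=G1=0 -> 01100
Step 2: G0=NOT G3=NOT 0=1 G1=1(const) G2=G3|G2=0|1=1 G3=G1&G2=1&1=1 G4=G1=1 -> 11111
Step 3: G0=NOT G3=NOT 1=0 G1=1(const) G2=G3|G2=1|1=1 G3=G1&G2=1&1=1 G4=G1=1 -> 01111
Step 4: G0=NOT G3=NOT 1=0 G1=1(const) G2=G3|G2=1|1=1 G3=G1&G2=1&1=1 G4=G1=1 -> 01111

01111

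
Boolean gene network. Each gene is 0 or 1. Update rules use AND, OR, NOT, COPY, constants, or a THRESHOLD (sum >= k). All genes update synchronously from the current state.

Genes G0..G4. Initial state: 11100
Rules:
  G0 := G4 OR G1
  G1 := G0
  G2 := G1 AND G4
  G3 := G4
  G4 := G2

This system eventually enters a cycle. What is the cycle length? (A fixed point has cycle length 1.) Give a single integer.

Step 0: 11100
Step 1: G0=G4|G1=0|1=1 G1=G0=1 G2=G1&G4=1&0=0 G3=G4=0 G4=G2=1 -> 11001
Step 2: G0=G4|G1=1|1=1 G1=G0=1 G2=G1&G4=1&1=1 G3=G4=1 G4=G2=0 -> 11110
Step 3: G0=G4|G1=0|1=1 G1=G0=1 G2=G1&G4=1&0=0 G3=G4=0 G4=G2=1 -> 11001
State from step 3 equals state from step 1 -> cycle length 2

Answer: 2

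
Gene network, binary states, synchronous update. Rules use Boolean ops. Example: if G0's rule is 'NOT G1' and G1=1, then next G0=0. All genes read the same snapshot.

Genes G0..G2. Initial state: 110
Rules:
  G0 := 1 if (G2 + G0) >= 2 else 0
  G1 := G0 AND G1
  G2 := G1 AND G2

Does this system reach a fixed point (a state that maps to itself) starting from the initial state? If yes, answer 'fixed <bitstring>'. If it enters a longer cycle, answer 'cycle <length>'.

Step 0: 110
Step 1: G0=(0+1>=2)=0 G1=G0&G1=1&1=1 G2=G1&G2=1&0=0 -> 010
Step 2: G0=(0+0>=2)=0 G1=G0&G1=0&1=0 G2=G1&G2=1&0=0 -> 000
Step 3: G0=(0+0>=2)=0 G1=G0&G1=0&0=0 G2=G1&G2=0&0=0 -> 000
Fixed point reached at step 2: 000

Answer: fixed 000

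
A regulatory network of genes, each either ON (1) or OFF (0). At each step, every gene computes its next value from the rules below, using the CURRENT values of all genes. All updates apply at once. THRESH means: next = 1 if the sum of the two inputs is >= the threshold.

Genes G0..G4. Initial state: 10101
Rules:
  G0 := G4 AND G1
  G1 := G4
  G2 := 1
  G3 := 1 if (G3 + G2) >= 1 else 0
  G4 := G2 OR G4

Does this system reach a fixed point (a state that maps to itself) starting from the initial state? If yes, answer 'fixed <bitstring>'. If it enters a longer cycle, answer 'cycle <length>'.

Step 0: 10101
Step 1: G0=G4&G1=1&0=0 G1=G4=1 G2=1(const) G3=(0+1>=1)=1 G4=G2|G4=1|1=1 -> 01111
Step 2: G0=G4&G1=1&1=1 G1=G4=1 G2=1(const) G3=(1+1>=1)=1 G4=G2|G4=1|1=1 -> 11111
Step 3: G0=G4&G1=1&1=1 G1=G4=1 G2=1(const) G3=(1+1>=1)=1 G4=G2|G4=1|1=1 -> 11111
Fixed point reached at step 2: 11111

Answer: fixed 11111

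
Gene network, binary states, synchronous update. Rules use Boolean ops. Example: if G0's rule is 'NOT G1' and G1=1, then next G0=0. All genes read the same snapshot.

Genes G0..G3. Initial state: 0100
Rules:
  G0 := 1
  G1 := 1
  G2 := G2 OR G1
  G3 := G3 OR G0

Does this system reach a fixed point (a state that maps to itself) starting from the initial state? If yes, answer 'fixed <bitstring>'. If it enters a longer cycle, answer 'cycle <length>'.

Answer: fixed 1111

Derivation:
Step 0: 0100
Step 1: G0=1(const) G1=1(const) G2=G2|G1=0|1=1 G3=G3|G0=0|0=0 -> 1110
Step 2: G0=1(const) G1=1(const) G2=G2|G1=1|1=1 G3=G3|G0=0|1=1 -> 1111
Step 3: G0=1(const) G1=1(const) G2=G2|G1=1|1=1 G3=G3|G0=1|1=1 -> 1111
Fixed point reached at step 2: 1111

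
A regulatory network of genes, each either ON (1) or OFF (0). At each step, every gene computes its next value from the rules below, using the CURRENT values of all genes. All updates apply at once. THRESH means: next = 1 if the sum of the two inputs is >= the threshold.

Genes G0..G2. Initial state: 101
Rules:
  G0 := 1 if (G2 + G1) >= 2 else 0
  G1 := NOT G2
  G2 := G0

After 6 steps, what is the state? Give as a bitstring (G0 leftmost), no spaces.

Step 1: G0=(1+0>=2)=0 G1=NOT G2=NOT 1=0 G2=G0=1 -> 001
Step 2: G0=(1+0>=2)=0 G1=NOT G2=NOT 1=0 G2=G0=0 -> 000
Step 3: G0=(0+0>=2)=0 G1=NOT G2=NOT 0=1 G2=G0=0 -> 010
Step 4: G0=(0+1>=2)=0 G1=NOT G2=NOT 0=1 G2=G0=0 -> 010
Step 5: G0=(0+1>=2)=0 G1=NOT G2=NOT 0=1 G2=G0=0 -> 010
Step 6: G0=(0+1>=2)=0 G1=NOT G2=NOT 0=1 G2=G0=0 -> 010

010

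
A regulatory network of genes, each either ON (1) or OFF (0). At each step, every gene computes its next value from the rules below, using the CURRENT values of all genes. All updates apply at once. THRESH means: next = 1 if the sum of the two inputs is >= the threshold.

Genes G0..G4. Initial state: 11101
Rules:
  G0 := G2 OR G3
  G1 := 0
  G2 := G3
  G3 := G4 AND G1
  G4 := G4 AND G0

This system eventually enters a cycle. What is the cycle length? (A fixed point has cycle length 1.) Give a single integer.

Step 0: 11101
Step 1: G0=G2|G3=1|0=1 G1=0(const) G2=G3=0 G3=G4&G1=1&1=1 G4=G4&G0=1&1=1 -> 10011
Step 2: G0=G2|G3=0|1=1 G1=0(const) G2=G3=1 G3=G4&G1=1&0=0 G4=G4&G0=1&1=1 -> 10101
Step 3: G0=G2|G3=1|0=1 G1=0(const) G2=G3=0 G3=G4&G1=1&0=0 G4=G4&G0=1&1=1 -> 10001
Step 4: G0=G2|G3=0|0=0 G1=0(const) G2=G3=0 G3=G4&G1=1&0=0 G4=G4&G0=1&1=1 -> 00001
Step 5: G0=G2|G3=0|0=0 G1=0(const) G2=G3=0 G3=G4&G1=1&0=0 G4=G4&G0=1&0=0 -> 00000
Step 6: G0=G2|G3=0|0=0 G1=0(const) G2=G3=0 G3=G4&G1=0&0=0 G4=G4&G0=0&0=0 -> 00000
State from step 6 equals state from step 5 -> cycle length 1

Answer: 1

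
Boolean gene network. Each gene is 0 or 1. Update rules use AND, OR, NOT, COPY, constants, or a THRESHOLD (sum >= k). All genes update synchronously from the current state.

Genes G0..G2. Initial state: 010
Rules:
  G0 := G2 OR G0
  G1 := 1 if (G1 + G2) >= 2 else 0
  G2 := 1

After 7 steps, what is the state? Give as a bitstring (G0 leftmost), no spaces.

Step 1: G0=G2|G0=0|0=0 G1=(1+0>=2)=0 G2=1(const) -> 001
Step 2: G0=G2|G0=1|0=1 G1=(0+1>=2)=0 G2=1(const) -> 101
Step 3: G0=G2|G0=1|1=1 G1=(0+1>=2)=0 G2=1(const) -> 101
Step 4: G0=G2|G0=1|1=1 G1=(0+1>=2)=0 G2=1(const) -> 101
Step 5: G0=G2|G0=1|1=1 G1=(0+1>=2)=0 G2=1(const) -> 101
Step 6: G0=G2|G0=1|1=1 G1=(0+1>=2)=0 G2=1(const) -> 101
Step 7: G0=G2|G0=1|1=1 G1=(0+1>=2)=0 G2=1(const) -> 101

101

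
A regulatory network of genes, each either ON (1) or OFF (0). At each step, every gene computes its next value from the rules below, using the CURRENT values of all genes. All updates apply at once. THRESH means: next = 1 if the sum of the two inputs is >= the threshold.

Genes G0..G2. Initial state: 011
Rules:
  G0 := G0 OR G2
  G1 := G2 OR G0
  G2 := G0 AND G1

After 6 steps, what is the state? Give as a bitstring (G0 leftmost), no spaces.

Step 1: G0=G0|G2=0|1=1 G1=G2|G0=1|0=1 G2=G0&G1=0&1=0 -> 110
Step 2: G0=G0|G2=1|0=1 G1=G2|G0=0|1=1 G2=G0&G1=1&1=1 -> 111
Step 3: G0=G0|G2=1|1=1 G1=G2|G0=1|1=1 G2=G0&G1=1&1=1 -> 111
Step 4: G0=G0|G2=1|1=1 G1=G2|G0=1|1=1 G2=G0&G1=1&1=1 -> 111
Step 5: G0=G0|G2=1|1=1 G1=G2|G0=1|1=1 G2=G0&G1=1&1=1 -> 111
Step 6: G0=G0|G2=1|1=1 G1=G2|G0=1|1=1 G2=G0&G1=1&1=1 -> 111

111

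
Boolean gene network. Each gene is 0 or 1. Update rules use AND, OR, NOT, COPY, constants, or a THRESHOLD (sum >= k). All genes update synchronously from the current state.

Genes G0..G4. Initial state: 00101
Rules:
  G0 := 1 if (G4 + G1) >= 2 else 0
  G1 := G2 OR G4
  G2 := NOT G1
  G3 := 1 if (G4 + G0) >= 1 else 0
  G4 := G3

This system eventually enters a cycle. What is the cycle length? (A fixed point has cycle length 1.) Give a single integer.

Step 0: 00101
Step 1: G0=(1+0>=2)=0 G1=G2|G4=1|1=1 G2=NOT G1=NOT 0=1 G3=(1+0>=1)=1 G4=G3=0 -> 01110
Step 2: G0=(0+1>=2)=0 G1=G2|G4=1|0=1 G2=NOT G1=NOT 1=0 G3=(0+0>=1)=0 G4=G3=1 -> 01001
Step 3: G0=(1+1>=2)=1 G1=G2|G4=0|1=1 G2=NOT G1=NOT 1=0 G3=(1+0>=1)=1 G4=G3=0 -> 11010
Step 4: G0=(0+1>=2)=0 G1=G2|G4=0|0=0 G2=NOT G1=NOT 1=0 G3=(0+1>=1)=1 G4=G3=1 -> 00011
Step 5: G0=(1+0>=2)=0 G1=G2|G4=0|1=1 G2=NOT G1=NOT 0=1 G3=(1+0>=1)=1 G4=G3=1 -> 01111
Step 6: G0=(1+1>=2)=1 G1=G2|G4=1|1=1 G2=NOT G1=NOT 1=0 G3=(1+0>=1)=1 G4=G3=1 -> 11011
Step 7: G0=(1+1>=2)=1 G1=G2|G4=0|1=1 G2=NOT G1=NOT 1=0 G3=(1+1>=1)=1 G4=G3=1 -> 11011
State from step 7 equals state from step 6 -> cycle length 1

Answer: 1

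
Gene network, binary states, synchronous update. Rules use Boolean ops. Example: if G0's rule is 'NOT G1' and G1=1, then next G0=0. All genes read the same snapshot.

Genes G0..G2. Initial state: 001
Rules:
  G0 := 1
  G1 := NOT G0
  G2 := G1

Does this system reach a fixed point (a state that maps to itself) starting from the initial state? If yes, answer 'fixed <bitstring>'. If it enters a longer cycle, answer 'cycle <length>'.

Answer: fixed 100

Derivation:
Step 0: 001
Step 1: G0=1(const) G1=NOT G0=NOT 0=1 G2=G1=0 -> 110
Step 2: G0=1(const) G1=NOT G0=NOT 1=0 G2=G1=1 -> 101
Step 3: G0=1(const) G1=NOT G0=NOT 1=0 G2=G1=0 -> 100
Step 4: G0=1(const) G1=NOT G0=NOT 1=0 G2=G1=0 -> 100
Fixed point reached at step 3: 100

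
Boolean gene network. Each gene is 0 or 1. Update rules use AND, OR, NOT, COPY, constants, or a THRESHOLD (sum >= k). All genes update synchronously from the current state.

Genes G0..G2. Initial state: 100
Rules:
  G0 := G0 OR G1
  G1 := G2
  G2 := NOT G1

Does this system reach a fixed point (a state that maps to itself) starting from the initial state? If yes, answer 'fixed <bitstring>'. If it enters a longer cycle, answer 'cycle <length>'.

Step 0: 100
Step 1: G0=G0|G1=1|0=1 G1=G2=0 G2=NOT G1=NOT 0=1 -> 101
Step 2: G0=G0|G1=1|0=1 G1=G2=1 G2=NOT G1=NOT 0=1 -> 111
Step 3: G0=G0|G1=1|1=1 G1=G2=1 G2=NOT G1=NOT 1=0 -> 110
Step 4: G0=G0|G1=1|1=1 G1=G2=0 G2=NOT G1=NOT 1=0 -> 100
Cycle of length 4 starting at step 0 -> no fixed point

Answer: cycle 4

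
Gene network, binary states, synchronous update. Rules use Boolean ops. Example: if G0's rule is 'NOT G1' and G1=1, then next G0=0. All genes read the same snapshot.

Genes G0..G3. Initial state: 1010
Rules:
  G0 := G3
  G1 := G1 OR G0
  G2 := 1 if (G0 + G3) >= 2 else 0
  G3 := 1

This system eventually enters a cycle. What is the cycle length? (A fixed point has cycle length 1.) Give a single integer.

Step 0: 1010
Step 1: G0=G3=0 G1=G1|G0=0|1=1 G2=(1+0>=2)=0 G3=1(const) -> 0101
Step 2: G0=G3=1 G1=G1|G0=1|0=1 G2=(0+1>=2)=0 G3=1(const) -> 1101
Step 3: G0=G3=1 G1=G1|G0=1|1=1 G2=(1+1>=2)=1 G3=1(const) -> 1111
Step 4: G0=G3=1 G1=G1|G0=1|1=1 G2=(1+1>=2)=1 G3=1(const) -> 1111
State from step 4 equals state from step 3 -> cycle length 1

Answer: 1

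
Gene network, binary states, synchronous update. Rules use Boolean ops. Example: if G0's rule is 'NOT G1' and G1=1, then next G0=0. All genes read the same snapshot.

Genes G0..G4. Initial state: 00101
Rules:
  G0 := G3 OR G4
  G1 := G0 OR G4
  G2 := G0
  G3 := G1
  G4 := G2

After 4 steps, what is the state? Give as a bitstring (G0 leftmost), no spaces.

Step 1: G0=G3|G4=0|1=1 G1=G0|G4=0|1=1 G2=G0=0 G3=G1=0 G4=G2=1 -> 11001
Step 2: G0=G3|G4=0|1=1 G1=G0|G4=1|1=1 G2=G0=1 G3=G1=1 G4=G2=0 -> 11110
Step 3: G0=G3|G4=1|0=1 G1=G0|G4=1|0=1 G2=G0=1 G3=G1=1 G4=G2=1 -> 11111
Step 4: G0=G3|G4=1|1=1 G1=G0|G4=1|1=1 G2=G0=1 G3=G1=1 G4=G2=1 -> 11111

11111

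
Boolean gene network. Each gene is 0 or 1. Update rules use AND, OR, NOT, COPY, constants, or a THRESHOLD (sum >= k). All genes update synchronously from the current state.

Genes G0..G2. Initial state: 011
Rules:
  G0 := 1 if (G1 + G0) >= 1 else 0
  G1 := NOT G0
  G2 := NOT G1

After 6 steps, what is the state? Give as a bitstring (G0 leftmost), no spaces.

Step 1: G0=(1+0>=1)=1 G1=NOT G0=NOT 0=1 G2=NOT G1=NOT 1=0 -> 110
Step 2: G0=(1+1>=1)=1 G1=NOT G0=NOT 1=0 G2=NOT G1=NOT 1=0 -> 100
Step 3: G0=(0+1>=1)=1 G1=NOT G0=NOT 1=0 G2=NOT G1=NOT 0=1 -> 101
Step 4: G0=(0+1>=1)=1 G1=NOT G0=NOT 1=0 G2=NOT G1=NOT 0=1 -> 101
Step 5: G0=(0+1>=1)=1 G1=NOT G0=NOT 1=0 G2=NOT G1=NOT 0=1 -> 101
Step 6: G0=(0+1>=1)=1 G1=NOT G0=NOT 1=0 G2=NOT G1=NOT 0=1 -> 101

101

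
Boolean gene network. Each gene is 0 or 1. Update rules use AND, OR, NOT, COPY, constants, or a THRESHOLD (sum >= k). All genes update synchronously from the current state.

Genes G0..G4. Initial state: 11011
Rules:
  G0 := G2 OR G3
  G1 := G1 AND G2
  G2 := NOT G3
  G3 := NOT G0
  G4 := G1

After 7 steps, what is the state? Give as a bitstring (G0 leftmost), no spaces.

Step 1: G0=G2|G3=0|1=1 G1=G1&G2=1&0=0 G2=NOT G3=NOT 1=0 G3=NOT G0=NOT 1=0 G4=G1=1 -> 10001
Step 2: G0=G2|G3=0|0=0 G1=G1&G2=0&0=0 G2=NOT G3=NOT 0=1 G3=NOT G0=NOT 1=0 G4=G1=0 -> 00100
Step 3: G0=G2|G3=1|0=1 G1=G1&G2=0&1=0 G2=NOT G3=NOT 0=1 G3=NOT G0=NOT 0=1 G4=G1=0 -> 10110
Step 4: G0=G2|G3=1|1=1 G1=G1&G2=0&1=0 G2=NOT G3=NOT 1=0 G3=NOT G0=NOT 1=0 G4=G1=0 -> 10000
Step 5: G0=G2|G3=0|0=0 G1=G1&G2=0&0=0 G2=NOT G3=NOT 0=1 G3=NOT G0=NOT 1=0 G4=G1=0 -> 00100
Step 6: G0=G2|G3=1|0=1 G1=G1&G2=0&1=0 G2=NOT G3=NOT 0=1 G3=NOT G0=NOT 0=1 G4=G1=0 -> 10110
Step 7: G0=G2|G3=1|1=1 G1=G1&G2=0&1=0 G2=NOT G3=NOT 1=0 G3=NOT G0=NOT 1=0 G4=G1=0 -> 10000

10000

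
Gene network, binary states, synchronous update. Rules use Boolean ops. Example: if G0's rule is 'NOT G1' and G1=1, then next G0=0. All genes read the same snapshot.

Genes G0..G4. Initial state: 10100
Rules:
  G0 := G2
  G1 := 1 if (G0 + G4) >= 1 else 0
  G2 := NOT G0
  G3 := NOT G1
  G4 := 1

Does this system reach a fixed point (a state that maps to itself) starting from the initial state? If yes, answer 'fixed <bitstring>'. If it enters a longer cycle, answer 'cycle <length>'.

Answer: cycle 4

Derivation:
Step 0: 10100
Step 1: G0=G2=1 G1=(1+0>=1)=1 G2=NOT G0=NOT 1=0 G3=NOT G1=NOT 0=1 G4=1(const) -> 11011
Step 2: G0=G2=0 G1=(1+1>=1)=1 G2=NOT G0=NOT 1=0 G3=NOT G1=NOT 1=0 G4=1(const) -> 01001
Step 3: G0=G2=0 G1=(0+1>=1)=1 G2=NOT G0=NOT 0=1 G3=NOT G1=NOT 1=0 G4=1(const) -> 01101
Step 4: G0=G2=1 G1=(0+1>=1)=1 G2=NOT G0=NOT 0=1 G3=NOT G1=NOT 1=0 G4=1(const) -> 11101
Step 5: G0=G2=1 G1=(1+1>=1)=1 G2=NOT G0=NOT 1=0 G3=NOT G1=NOT 1=0 G4=1(const) -> 11001
Step 6: G0=G2=0 G1=(1+1>=1)=1 G2=NOT G0=NOT 1=0 G3=NOT G1=NOT 1=0 G4=1(const) -> 01001
Cycle of length 4 starting at step 2 -> no fixed point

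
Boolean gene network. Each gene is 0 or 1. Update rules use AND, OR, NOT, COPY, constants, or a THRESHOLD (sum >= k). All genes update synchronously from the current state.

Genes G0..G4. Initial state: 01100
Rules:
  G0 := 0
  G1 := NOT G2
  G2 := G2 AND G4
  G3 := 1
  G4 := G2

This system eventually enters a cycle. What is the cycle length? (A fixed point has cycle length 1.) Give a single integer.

Answer: 1

Derivation:
Step 0: 01100
Step 1: G0=0(const) G1=NOT G2=NOT 1=0 G2=G2&G4=1&0=0 G3=1(const) G4=G2=1 -> 00011
Step 2: G0=0(const) G1=NOT G2=NOT 0=1 G2=G2&G4=0&1=0 G3=1(const) G4=G2=0 -> 01010
Step 3: G0=0(const) G1=NOT G2=NOT 0=1 G2=G2&G4=0&0=0 G3=1(const) G4=G2=0 -> 01010
State from step 3 equals state from step 2 -> cycle length 1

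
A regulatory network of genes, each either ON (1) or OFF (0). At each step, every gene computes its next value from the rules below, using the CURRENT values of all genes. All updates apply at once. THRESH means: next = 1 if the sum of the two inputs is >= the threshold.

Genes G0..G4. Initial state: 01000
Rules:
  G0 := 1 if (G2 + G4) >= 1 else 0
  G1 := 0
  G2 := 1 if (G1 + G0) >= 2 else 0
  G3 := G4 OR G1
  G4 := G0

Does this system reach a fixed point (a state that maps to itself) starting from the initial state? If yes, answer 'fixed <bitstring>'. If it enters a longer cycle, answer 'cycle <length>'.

Step 0: 01000
Step 1: G0=(0+0>=1)=0 G1=0(const) G2=(1+0>=2)=0 G3=G4|G1=0|1=1 G4=G0=0 -> 00010
Step 2: G0=(0+0>=1)=0 G1=0(const) G2=(0+0>=2)=0 G3=G4|G1=0|0=0 G4=G0=0 -> 00000
Step 3: G0=(0+0>=1)=0 G1=0(const) G2=(0+0>=2)=0 G3=G4|G1=0|0=0 G4=G0=0 -> 00000
Fixed point reached at step 2: 00000

Answer: fixed 00000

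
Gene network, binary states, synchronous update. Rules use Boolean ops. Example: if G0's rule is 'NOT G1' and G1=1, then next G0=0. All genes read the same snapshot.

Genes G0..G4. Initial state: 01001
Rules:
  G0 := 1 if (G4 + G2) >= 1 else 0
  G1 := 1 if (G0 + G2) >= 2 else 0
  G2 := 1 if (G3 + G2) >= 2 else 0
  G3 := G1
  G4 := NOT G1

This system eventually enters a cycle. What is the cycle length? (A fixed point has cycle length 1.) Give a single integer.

Answer: 1

Derivation:
Step 0: 01001
Step 1: G0=(1+0>=1)=1 G1=(0+0>=2)=0 G2=(0+0>=2)=0 G3=G1=1 G4=NOT G1=NOT 1=0 -> 10010
Step 2: G0=(0+0>=1)=0 G1=(1+0>=2)=0 G2=(1+0>=2)=0 G3=G1=0 G4=NOT G1=NOT 0=1 -> 00001
Step 3: G0=(1+0>=1)=1 G1=(0+0>=2)=0 G2=(0+0>=2)=0 G3=G1=0 G4=NOT G1=NOT 0=1 -> 10001
Step 4: G0=(1+0>=1)=1 G1=(1+0>=2)=0 G2=(0+0>=2)=0 G3=G1=0 G4=NOT G1=NOT 0=1 -> 10001
State from step 4 equals state from step 3 -> cycle length 1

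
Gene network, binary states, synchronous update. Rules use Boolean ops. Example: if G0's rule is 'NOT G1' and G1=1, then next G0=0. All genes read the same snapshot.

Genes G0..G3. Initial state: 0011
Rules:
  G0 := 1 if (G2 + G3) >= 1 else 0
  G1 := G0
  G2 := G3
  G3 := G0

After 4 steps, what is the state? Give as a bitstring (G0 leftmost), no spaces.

Step 1: G0=(1+1>=1)=1 G1=G0=0 G2=G3=1 G3=G0=0 -> 1010
Step 2: G0=(1+0>=1)=1 G1=G0=1 G2=G3=0 G3=G0=1 -> 1101
Step 3: G0=(0+1>=1)=1 G1=G0=1 G2=G3=1 G3=G0=1 -> 1111
Step 4: G0=(1+1>=1)=1 G1=G0=1 G2=G3=1 G3=G0=1 -> 1111

1111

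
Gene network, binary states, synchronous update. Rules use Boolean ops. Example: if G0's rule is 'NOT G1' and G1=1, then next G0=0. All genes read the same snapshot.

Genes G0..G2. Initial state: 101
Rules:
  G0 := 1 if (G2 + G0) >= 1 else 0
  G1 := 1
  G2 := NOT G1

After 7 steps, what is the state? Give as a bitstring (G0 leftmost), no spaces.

Step 1: G0=(1+1>=1)=1 G1=1(const) G2=NOT G1=NOT 0=1 -> 111
Step 2: G0=(1+1>=1)=1 G1=1(const) G2=NOT G1=NOT 1=0 -> 110
Step 3: G0=(0+1>=1)=1 G1=1(const) G2=NOT G1=NOT 1=0 -> 110
Step 4: G0=(0+1>=1)=1 G1=1(const) G2=NOT G1=NOT 1=0 -> 110
Step 5: G0=(0+1>=1)=1 G1=1(const) G2=NOT G1=NOT 1=0 -> 110
Step 6: G0=(0+1>=1)=1 G1=1(const) G2=NOT G1=NOT 1=0 -> 110
Step 7: G0=(0+1>=1)=1 G1=1(const) G2=NOT G1=NOT 1=0 -> 110

110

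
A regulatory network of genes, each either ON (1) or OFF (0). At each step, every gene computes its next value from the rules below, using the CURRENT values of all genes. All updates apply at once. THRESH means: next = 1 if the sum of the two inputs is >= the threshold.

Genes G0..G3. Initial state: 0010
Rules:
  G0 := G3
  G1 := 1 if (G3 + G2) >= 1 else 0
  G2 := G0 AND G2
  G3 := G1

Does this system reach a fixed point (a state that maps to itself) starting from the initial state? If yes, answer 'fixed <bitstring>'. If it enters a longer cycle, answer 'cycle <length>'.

Answer: cycle 2

Derivation:
Step 0: 0010
Step 1: G0=G3=0 G1=(0+1>=1)=1 G2=G0&G2=0&1=0 G3=G1=0 -> 0100
Step 2: G0=G3=0 G1=(0+0>=1)=0 G2=G0&G2=0&0=0 G3=G1=1 -> 0001
Step 3: G0=G3=1 G1=(1+0>=1)=1 G2=G0&G2=0&0=0 G3=G1=0 -> 1100
Step 4: G0=G3=0 G1=(0+0>=1)=0 G2=G0&G2=1&0=0 G3=G1=1 -> 0001
Cycle of length 2 starting at step 2 -> no fixed point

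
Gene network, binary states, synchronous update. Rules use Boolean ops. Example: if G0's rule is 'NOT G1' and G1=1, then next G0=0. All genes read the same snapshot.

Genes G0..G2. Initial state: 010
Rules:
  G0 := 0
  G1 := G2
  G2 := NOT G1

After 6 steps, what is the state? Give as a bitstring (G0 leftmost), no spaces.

Step 1: G0=0(const) G1=G2=0 G2=NOT G1=NOT 1=0 -> 000
Step 2: G0=0(const) G1=G2=0 G2=NOT G1=NOT 0=1 -> 001
Step 3: G0=0(const) G1=G2=1 G2=NOT G1=NOT 0=1 -> 011
Step 4: G0=0(const) G1=G2=1 G2=NOT G1=NOT 1=0 -> 010
Step 5: G0=0(const) G1=G2=0 G2=NOT G1=NOT 1=0 -> 000
Step 6: G0=0(const) G1=G2=0 G2=NOT G1=NOT 0=1 -> 001

001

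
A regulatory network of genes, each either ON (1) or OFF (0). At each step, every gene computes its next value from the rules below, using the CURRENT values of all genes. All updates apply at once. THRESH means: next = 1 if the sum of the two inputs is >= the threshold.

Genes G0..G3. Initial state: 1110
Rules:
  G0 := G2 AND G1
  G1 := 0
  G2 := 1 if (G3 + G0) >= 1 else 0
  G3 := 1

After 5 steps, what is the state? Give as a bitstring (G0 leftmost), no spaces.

Step 1: G0=G2&G1=1&1=1 G1=0(const) G2=(0+1>=1)=1 G3=1(const) -> 1011
Step 2: G0=G2&G1=1&0=0 G1=0(const) G2=(1+1>=1)=1 G3=1(const) -> 0011
Step 3: G0=G2&G1=1&0=0 G1=0(const) G2=(1+0>=1)=1 G3=1(const) -> 0011
Step 4: G0=G2&G1=1&0=0 G1=0(const) G2=(1+0>=1)=1 G3=1(const) -> 0011
Step 5: G0=G2&G1=1&0=0 G1=0(const) G2=(1+0>=1)=1 G3=1(const) -> 0011

0011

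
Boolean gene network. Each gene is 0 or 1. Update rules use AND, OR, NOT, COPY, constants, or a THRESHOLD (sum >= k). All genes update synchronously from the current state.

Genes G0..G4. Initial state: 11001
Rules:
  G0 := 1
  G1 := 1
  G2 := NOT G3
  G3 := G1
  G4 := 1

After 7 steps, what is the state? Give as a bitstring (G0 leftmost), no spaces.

Step 1: G0=1(const) G1=1(const) G2=NOT G3=NOT 0=1 G3=G1=1 G4=1(const) -> 11111
Step 2: G0=1(const) G1=1(const) G2=NOT G3=NOT 1=0 G3=G1=1 G4=1(const) -> 11011
Step 3: G0=1(const) G1=1(const) G2=NOT G3=NOT 1=0 G3=G1=1 G4=1(const) -> 11011
Step 4: G0=1(const) G1=1(const) G2=NOT G3=NOT 1=0 G3=G1=1 G4=1(const) -> 11011
Step 5: G0=1(const) G1=1(const) G2=NOT G3=NOT 1=0 G3=G1=1 G4=1(const) -> 11011
Step 6: G0=1(const) G1=1(const) G2=NOT G3=NOT 1=0 G3=G1=1 G4=1(const) -> 11011
Step 7: G0=1(const) G1=1(const) G2=NOT G3=NOT 1=0 G3=G1=1 G4=1(const) -> 11011

11011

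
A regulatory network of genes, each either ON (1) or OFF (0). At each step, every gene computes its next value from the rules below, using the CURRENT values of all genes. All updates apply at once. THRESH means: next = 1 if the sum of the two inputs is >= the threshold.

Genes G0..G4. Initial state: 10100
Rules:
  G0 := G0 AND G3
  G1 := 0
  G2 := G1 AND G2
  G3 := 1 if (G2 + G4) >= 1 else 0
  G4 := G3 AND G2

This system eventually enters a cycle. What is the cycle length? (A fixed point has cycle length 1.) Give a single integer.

Answer: 1

Derivation:
Step 0: 10100
Step 1: G0=G0&G3=1&0=0 G1=0(const) G2=G1&G2=0&1=0 G3=(1+0>=1)=1 G4=G3&G2=0&1=0 -> 00010
Step 2: G0=G0&G3=0&1=0 G1=0(const) G2=G1&G2=0&0=0 G3=(0+0>=1)=0 G4=G3&G2=1&0=0 -> 00000
Step 3: G0=G0&G3=0&0=0 G1=0(const) G2=G1&G2=0&0=0 G3=(0+0>=1)=0 G4=G3&G2=0&0=0 -> 00000
State from step 3 equals state from step 2 -> cycle length 1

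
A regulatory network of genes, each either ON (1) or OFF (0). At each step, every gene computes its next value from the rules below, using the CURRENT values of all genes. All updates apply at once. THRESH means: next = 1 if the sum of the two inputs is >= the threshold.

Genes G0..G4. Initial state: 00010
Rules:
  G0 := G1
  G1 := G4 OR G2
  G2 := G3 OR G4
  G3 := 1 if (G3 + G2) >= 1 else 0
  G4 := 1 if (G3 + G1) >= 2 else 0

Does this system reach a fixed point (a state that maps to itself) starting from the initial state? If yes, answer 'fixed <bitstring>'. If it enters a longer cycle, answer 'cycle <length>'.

Answer: fixed 11111

Derivation:
Step 0: 00010
Step 1: G0=G1=0 G1=G4|G2=0|0=0 G2=G3|G4=1|0=1 G3=(1+0>=1)=1 G4=(1+0>=2)=0 -> 00110
Step 2: G0=G1=0 G1=G4|G2=0|1=1 G2=G3|G4=1|0=1 G3=(1+1>=1)=1 G4=(1+0>=2)=0 -> 01110
Step 3: G0=G1=1 G1=G4|G2=0|1=1 G2=G3|G4=1|0=1 G3=(1+1>=1)=1 G4=(1+1>=2)=1 -> 11111
Step 4: G0=G1=1 G1=G4|G2=1|1=1 G2=G3|G4=1|1=1 G3=(1+1>=1)=1 G4=(1+1>=2)=1 -> 11111
Fixed point reached at step 3: 11111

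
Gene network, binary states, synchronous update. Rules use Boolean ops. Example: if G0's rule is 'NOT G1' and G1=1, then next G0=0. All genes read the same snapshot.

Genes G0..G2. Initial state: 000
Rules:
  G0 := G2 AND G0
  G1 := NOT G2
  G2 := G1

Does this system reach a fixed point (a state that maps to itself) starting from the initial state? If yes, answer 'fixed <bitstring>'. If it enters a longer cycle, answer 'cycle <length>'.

Answer: cycle 4

Derivation:
Step 0: 000
Step 1: G0=G2&G0=0&0=0 G1=NOT G2=NOT 0=1 G2=G1=0 -> 010
Step 2: G0=G2&G0=0&0=0 G1=NOT G2=NOT 0=1 G2=G1=1 -> 011
Step 3: G0=G2&G0=1&0=0 G1=NOT G2=NOT 1=0 G2=G1=1 -> 001
Step 4: G0=G2&G0=1&0=0 G1=NOT G2=NOT 1=0 G2=G1=0 -> 000
Cycle of length 4 starting at step 0 -> no fixed point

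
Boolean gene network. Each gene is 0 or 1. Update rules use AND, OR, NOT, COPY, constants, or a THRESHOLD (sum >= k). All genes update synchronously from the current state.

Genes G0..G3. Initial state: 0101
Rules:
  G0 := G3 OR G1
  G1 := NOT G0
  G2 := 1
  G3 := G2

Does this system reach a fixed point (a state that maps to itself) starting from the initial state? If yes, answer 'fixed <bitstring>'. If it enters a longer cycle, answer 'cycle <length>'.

Answer: fixed 1011

Derivation:
Step 0: 0101
Step 1: G0=G3|G1=1|1=1 G1=NOT G0=NOT 0=1 G2=1(const) G3=G2=0 -> 1110
Step 2: G0=G3|G1=0|1=1 G1=NOT G0=NOT 1=0 G2=1(const) G3=G2=1 -> 1011
Step 3: G0=G3|G1=1|0=1 G1=NOT G0=NOT 1=0 G2=1(const) G3=G2=1 -> 1011
Fixed point reached at step 2: 1011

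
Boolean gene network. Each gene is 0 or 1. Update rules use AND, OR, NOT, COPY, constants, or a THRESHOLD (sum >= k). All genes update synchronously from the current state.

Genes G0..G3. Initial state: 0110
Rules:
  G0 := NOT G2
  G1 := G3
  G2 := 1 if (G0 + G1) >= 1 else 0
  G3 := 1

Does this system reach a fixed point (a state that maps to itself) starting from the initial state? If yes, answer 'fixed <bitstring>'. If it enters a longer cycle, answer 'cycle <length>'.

Step 0: 0110
Step 1: G0=NOT G2=NOT 1=0 G1=G3=0 G2=(0+1>=1)=1 G3=1(const) -> 0011
Step 2: G0=NOT G2=NOT 1=0 G1=G3=1 G2=(0+0>=1)=0 G3=1(const) -> 0101
Step 3: G0=NOT G2=NOT 0=1 G1=G3=1 G2=(0+1>=1)=1 G3=1(const) -> 1111
Step 4: G0=NOT G2=NOT 1=0 G1=G3=1 G2=(1+1>=1)=1 G3=1(const) -> 0111
Step 5: G0=NOT G2=NOT 1=0 G1=G3=1 G2=(0+1>=1)=1 G3=1(const) -> 0111
Fixed point reached at step 4: 0111

Answer: fixed 0111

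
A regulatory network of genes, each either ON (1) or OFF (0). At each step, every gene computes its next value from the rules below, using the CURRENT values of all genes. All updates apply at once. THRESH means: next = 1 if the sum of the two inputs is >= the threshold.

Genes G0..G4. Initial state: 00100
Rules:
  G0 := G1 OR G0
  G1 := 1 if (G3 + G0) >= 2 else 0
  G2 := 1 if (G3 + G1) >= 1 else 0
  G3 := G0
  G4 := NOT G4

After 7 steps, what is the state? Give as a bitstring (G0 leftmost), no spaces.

Step 1: G0=G1|G0=0|0=0 G1=(0+0>=2)=0 G2=(0+0>=1)=0 G3=G0=0 G4=NOT G4=NOT 0=1 -> 00001
Step 2: G0=G1|G0=0|0=0 G1=(0+0>=2)=0 G2=(0+0>=1)=0 G3=G0=0 G4=NOT G4=NOT 1=0 -> 00000
Step 3: G0=G1|G0=0|0=0 G1=(0+0>=2)=0 G2=(0+0>=1)=0 G3=G0=0 G4=NOT G4=NOT 0=1 -> 00001
Step 4: G0=G1|G0=0|0=0 G1=(0+0>=2)=0 G2=(0+0>=1)=0 G3=G0=0 G4=NOT G4=NOT 1=0 -> 00000
Step 5: G0=G1|G0=0|0=0 G1=(0+0>=2)=0 G2=(0+0>=1)=0 G3=G0=0 G4=NOT G4=NOT 0=1 -> 00001
Step 6: G0=G1|G0=0|0=0 G1=(0+0>=2)=0 G2=(0+0>=1)=0 G3=G0=0 G4=NOT G4=NOT 1=0 -> 00000
Step 7: G0=G1|G0=0|0=0 G1=(0+0>=2)=0 G2=(0+0>=1)=0 G3=G0=0 G4=NOT G4=NOT 0=1 -> 00001

00001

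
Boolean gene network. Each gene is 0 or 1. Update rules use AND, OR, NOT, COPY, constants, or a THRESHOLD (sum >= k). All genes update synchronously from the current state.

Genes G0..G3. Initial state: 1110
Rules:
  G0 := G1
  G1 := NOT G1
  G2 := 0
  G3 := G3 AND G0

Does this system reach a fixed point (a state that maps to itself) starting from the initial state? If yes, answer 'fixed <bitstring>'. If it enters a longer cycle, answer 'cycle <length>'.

Answer: cycle 2

Derivation:
Step 0: 1110
Step 1: G0=G1=1 G1=NOT G1=NOT 1=0 G2=0(const) G3=G3&G0=0&1=0 -> 1000
Step 2: G0=G1=0 G1=NOT G1=NOT 0=1 G2=0(const) G3=G3&G0=0&1=0 -> 0100
Step 3: G0=G1=1 G1=NOT G1=NOT 1=0 G2=0(const) G3=G3&G0=0&0=0 -> 1000
Cycle of length 2 starting at step 1 -> no fixed point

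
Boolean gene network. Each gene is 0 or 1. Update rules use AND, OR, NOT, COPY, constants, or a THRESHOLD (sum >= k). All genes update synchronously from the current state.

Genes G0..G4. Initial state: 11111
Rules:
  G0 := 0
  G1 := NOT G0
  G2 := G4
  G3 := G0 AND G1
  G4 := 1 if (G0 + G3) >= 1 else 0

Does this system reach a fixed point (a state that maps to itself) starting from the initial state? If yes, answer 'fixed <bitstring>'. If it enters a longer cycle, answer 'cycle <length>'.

Answer: fixed 01000

Derivation:
Step 0: 11111
Step 1: G0=0(const) G1=NOT G0=NOT 1=0 G2=G4=1 G3=G0&G1=1&1=1 G4=(1+1>=1)=1 -> 00111
Step 2: G0=0(const) G1=NOT G0=NOT 0=1 G2=G4=1 G3=G0&G1=0&0=0 G4=(0+1>=1)=1 -> 01101
Step 3: G0=0(const) G1=NOT G0=NOT 0=1 G2=G4=1 G3=G0&G1=0&1=0 G4=(0+0>=1)=0 -> 01100
Step 4: G0=0(const) G1=NOT G0=NOT 0=1 G2=G4=0 G3=G0&G1=0&1=0 G4=(0+0>=1)=0 -> 01000
Step 5: G0=0(const) G1=NOT G0=NOT 0=1 G2=G4=0 G3=G0&G1=0&1=0 G4=(0+0>=1)=0 -> 01000
Fixed point reached at step 4: 01000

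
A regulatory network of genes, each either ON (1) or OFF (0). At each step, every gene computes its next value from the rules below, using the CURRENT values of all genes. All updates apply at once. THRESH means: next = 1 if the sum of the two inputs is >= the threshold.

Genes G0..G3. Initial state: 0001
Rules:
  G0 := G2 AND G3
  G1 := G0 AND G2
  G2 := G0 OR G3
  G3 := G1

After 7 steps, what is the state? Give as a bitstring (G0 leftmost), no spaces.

Step 1: G0=G2&G3=0&1=0 G1=G0&G2=0&0=0 G2=G0|G3=0|1=1 G3=G1=0 -> 0010
Step 2: G0=G2&G3=1&0=0 G1=G0&G2=0&1=0 G2=G0|G3=0|0=0 G3=G1=0 -> 0000
Step 3: G0=G2&G3=0&0=0 G1=G0&G2=0&0=0 G2=G0|G3=0|0=0 G3=G1=0 -> 0000
Step 4: G0=G2&G3=0&0=0 G1=G0&G2=0&0=0 G2=G0|G3=0|0=0 G3=G1=0 -> 0000
Step 5: G0=G2&G3=0&0=0 G1=G0&G2=0&0=0 G2=G0|G3=0|0=0 G3=G1=0 -> 0000
Step 6: G0=G2&G3=0&0=0 G1=G0&G2=0&0=0 G2=G0|G3=0|0=0 G3=G1=0 -> 0000
Step 7: G0=G2&G3=0&0=0 G1=G0&G2=0&0=0 G2=G0|G3=0|0=0 G3=G1=0 -> 0000

0000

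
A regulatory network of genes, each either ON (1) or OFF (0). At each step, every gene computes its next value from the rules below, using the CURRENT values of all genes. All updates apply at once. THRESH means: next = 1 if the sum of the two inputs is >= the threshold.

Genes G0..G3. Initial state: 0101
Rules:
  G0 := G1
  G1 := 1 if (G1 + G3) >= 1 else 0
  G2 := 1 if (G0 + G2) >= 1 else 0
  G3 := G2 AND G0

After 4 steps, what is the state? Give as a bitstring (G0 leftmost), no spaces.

Step 1: G0=G1=1 G1=(1+1>=1)=1 G2=(0+0>=1)=0 G3=G2&G0=0&0=0 -> 1100
Step 2: G0=G1=1 G1=(1+0>=1)=1 G2=(1+0>=1)=1 G3=G2&G0=0&1=0 -> 1110
Step 3: G0=G1=1 G1=(1+0>=1)=1 G2=(1+1>=1)=1 G3=G2&G0=1&1=1 -> 1111
Step 4: G0=G1=1 G1=(1+1>=1)=1 G2=(1+1>=1)=1 G3=G2&G0=1&1=1 -> 1111

1111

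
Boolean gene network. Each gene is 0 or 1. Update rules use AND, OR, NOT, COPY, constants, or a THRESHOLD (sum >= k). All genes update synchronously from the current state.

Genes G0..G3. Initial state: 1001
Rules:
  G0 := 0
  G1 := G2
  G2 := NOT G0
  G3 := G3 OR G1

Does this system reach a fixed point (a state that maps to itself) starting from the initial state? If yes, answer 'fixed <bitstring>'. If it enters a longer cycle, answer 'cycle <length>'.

Step 0: 1001
Step 1: G0=0(const) G1=G2=0 G2=NOT G0=NOT 1=0 G3=G3|G1=1|0=1 -> 0001
Step 2: G0=0(const) G1=G2=0 G2=NOT G0=NOT 0=1 G3=G3|G1=1|0=1 -> 0011
Step 3: G0=0(const) G1=G2=1 G2=NOT G0=NOT 0=1 G3=G3|G1=1|0=1 -> 0111
Step 4: G0=0(const) G1=G2=1 G2=NOT G0=NOT 0=1 G3=G3|G1=1|1=1 -> 0111
Fixed point reached at step 3: 0111

Answer: fixed 0111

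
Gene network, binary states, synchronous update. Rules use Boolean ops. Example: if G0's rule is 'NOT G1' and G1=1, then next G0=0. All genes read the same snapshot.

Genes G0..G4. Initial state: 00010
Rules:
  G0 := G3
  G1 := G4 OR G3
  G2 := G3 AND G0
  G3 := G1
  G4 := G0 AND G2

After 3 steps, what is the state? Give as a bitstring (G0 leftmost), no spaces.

Step 1: G0=G3=1 G1=G4|G3=0|1=1 G2=G3&G0=1&0=0 G3=G1=0 G4=G0&G2=0&0=0 -> 11000
Step 2: G0=G3=0 G1=G4|G3=0|0=0 G2=G3&G0=0&1=0 G3=G1=1 G4=G0&G2=1&0=0 -> 00010
Step 3: G0=G3=1 G1=G4|G3=0|1=1 G2=G3&G0=1&0=0 G3=G1=0 G4=G0&G2=0&0=0 -> 11000

11000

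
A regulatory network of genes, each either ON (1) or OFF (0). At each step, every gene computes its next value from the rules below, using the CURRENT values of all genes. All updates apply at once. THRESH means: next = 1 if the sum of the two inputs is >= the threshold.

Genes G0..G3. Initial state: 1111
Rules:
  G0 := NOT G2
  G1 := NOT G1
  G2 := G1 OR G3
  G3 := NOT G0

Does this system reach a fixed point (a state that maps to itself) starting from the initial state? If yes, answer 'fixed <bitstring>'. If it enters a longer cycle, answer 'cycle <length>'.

Step 0: 1111
Step 1: G0=NOT G2=NOT 1=0 G1=NOT G1=NOT 1=0 G2=G1|G3=1|1=1 G3=NOT G0=NOT 1=0 -> 0010
Step 2: G0=NOT G2=NOT 1=0 G1=NOT G1=NOT 0=1 G2=G1|G3=0|0=0 G3=NOT G0=NOT 0=1 -> 0101
Step 3: G0=NOT G2=NOT 0=1 G1=NOT G1=NOT 1=0 G2=G1|G3=1|1=1 G3=NOT G0=NOT 0=1 -> 1011
Step 4: G0=NOT G2=NOT 1=0 G1=NOT G1=NOT 0=1 G2=G1|G3=0|1=1 G3=NOT G0=NOT 1=0 -> 0110
Step 5: G0=NOT G2=NOT 1=0 G1=NOT G1=NOT 1=0 G2=G1|G3=1|0=1 G3=NOT G0=NOT 0=1 -> 0011
Step 6: G0=NOT G2=NOT 1=0 G1=NOT G1=NOT 0=1 G2=G1|G3=0|1=1 G3=NOT G0=NOT 0=1 -> 0111
Step 7: G0=NOT G2=NOT 1=0 G1=NOT G1=NOT 1=0 G2=G1|G3=1|1=1 G3=NOT G0=NOT 0=1 -> 0011
Cycle of length 2 starting at step 5 -> no fixed point

Answer: cycle 2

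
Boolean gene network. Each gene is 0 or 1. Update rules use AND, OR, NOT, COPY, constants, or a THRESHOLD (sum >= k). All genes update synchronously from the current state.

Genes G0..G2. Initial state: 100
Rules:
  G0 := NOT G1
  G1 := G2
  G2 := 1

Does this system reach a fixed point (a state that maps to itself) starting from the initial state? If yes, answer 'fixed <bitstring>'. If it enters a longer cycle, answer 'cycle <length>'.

Step 0: 100
Step 1: G0=NOT G1=NOT 0=1 G1=G2=0 G2=1(const) -> 101
Step 2: G0=NOT G1=NOT 0=1 G1=G2=1 G2=1(const) -> 111
Step 3: G0=NOT G1=NOT 1=0 G1=G2=1 G2=1(const) -> 011
Step 4: G0=NOT G1=NOT 1=0 G1=G2=1 G2=1(const) -> 011
Fixed point reached at step 3: 011

Answer: fixed 011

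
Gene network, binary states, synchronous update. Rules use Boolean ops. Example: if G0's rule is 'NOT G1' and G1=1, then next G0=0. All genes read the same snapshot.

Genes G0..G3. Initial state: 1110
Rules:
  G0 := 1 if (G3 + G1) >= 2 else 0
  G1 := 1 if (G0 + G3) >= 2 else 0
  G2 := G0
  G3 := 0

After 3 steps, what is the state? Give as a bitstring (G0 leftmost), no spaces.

Step 1: G0=(0+1>=2)=0 G1=(1+0>=2)=0 G2=G0=1 G3=0(const) -> 0010
Step 2: G0=(0+0>=2)=0 G1=(0+0>=2)=0 G2=G0=0 G3=0(const) -> 0000
Step 3: G0=(0+0>=2)=0 G1=(0+0>=2)=0 G2=G0=0 G3=0(const) -> 0000

0000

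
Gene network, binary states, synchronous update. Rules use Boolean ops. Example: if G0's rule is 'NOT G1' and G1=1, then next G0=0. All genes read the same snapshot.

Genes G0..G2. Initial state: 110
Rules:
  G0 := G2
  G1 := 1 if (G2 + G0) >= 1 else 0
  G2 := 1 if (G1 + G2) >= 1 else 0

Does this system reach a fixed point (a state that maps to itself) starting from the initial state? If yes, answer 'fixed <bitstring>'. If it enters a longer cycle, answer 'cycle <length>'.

Step 0: 110
Step 1: G0=G2=0 G1=(0+1>=1)=1 G2=(1+0>=1)=1 -> 011
Step 2: G0=G2=1 G1=(1+0>=1)=1 G2=(1+1>=1)=1 -> 111
Step 3: G0=G2=1 G1=(1+1>=1)=1 G2=(1+1>=1)=1 -> 111
Fixed point reached at step 2: 111

Answer: fixed 111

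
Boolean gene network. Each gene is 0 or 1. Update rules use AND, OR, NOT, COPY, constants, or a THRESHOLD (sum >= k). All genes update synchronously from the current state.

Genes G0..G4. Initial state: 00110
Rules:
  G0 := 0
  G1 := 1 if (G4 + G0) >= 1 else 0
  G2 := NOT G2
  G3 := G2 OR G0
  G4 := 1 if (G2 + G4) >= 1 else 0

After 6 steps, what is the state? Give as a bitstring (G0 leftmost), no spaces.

Step 1: G0=0(const) G1=(0+0>=1)=0 G2=NOT G2=NOT 1=0 G3=G2|G0=1|0=1 G4=(1+0>=1)=1 -> 00011
Step 2: G0=0(const) G1=(1+0>=1)=1 G2=NOT G2=NOT 0=1 G3=G2|G0=0|0=0 G4=(0+1>=1)=1 -> 01101
Step 3: G0=0(const) G1=(1+0>=1)=1 G2=NOT G2=NOT 1=0 G3=G2|G0=1|0=1 G4=(1+1>=1)=1 -> 01011
Step 4: G0=0(const) G1=(1+0>=1)=1 G2=NOT G2=NOT 0=1 G3=G2|G0=0|0=0 G4=(0+1>=1)=1 -> 01101
Step 5: G0=0(const) G1=(1+0>=1)=1 G2=NOT G2=NOT 1=0 G3=G2|G0=1|0=1 G4=(1+1>=1)=1 -> 01011
Step 6: G0=0(const) G1=(1+0>=1)=1 G2=NOT G2=NOT 0=1 G3=G2|G0=0|0=0 G4=(0+1>=1)=1 -> 01101

01101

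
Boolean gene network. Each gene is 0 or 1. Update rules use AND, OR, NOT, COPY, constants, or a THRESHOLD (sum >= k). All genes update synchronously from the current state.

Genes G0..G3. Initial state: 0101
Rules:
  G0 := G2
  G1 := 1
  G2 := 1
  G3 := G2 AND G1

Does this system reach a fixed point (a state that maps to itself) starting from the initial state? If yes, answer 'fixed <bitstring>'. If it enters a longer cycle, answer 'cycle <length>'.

Step 0: 0101
Step 1: G0=G2=0 G1=1(const) G2=1(const) G3=G2&G1=0&1=0 -> 0110
Step 2: G0=G2=1 G1=1(const) G2=1(const) G3=G2&G1=1&1=1 -> 1111
Step 3: G0=G2=1 G1=1(const) G2=1(const) G3=G2&G1=1&1=1 -> 1111
Fixed point reached at step 2: 1111

Answer: fixed 1111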